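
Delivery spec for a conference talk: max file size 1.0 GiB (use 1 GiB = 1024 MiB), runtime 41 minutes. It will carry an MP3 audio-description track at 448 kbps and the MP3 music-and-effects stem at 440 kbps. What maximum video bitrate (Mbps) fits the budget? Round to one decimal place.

Budget: 1.0 GiB = 8589.9 Mb.
41 min = 2460 s
Total bitrate budget: 8589.9 Mb / 2460 s = 3.492 Mbps.
Audio total: 448 + 440 = 888 kbps = 0.888 Mbps.
Video: 3.492 − 0.888 = 2.604 Mbps.

2.6 Mbps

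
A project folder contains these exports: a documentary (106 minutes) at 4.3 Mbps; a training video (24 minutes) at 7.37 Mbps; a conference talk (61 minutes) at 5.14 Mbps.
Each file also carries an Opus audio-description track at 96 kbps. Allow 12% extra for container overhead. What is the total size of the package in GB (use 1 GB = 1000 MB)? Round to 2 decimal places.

Audio: 96 kbps = 0.096 Mbps.
documentary: 4.396 Mbps × 6360 s × 1.12 = 31313.6 Mb
training video: 7.466 Mbps × 1440 s × 1.12 = 12041.2 Mb
conference talk: 5.236 Mbps × 3660 s × 1.12 = 21463.4 Mb
Total: 64818.2 Mb = 8102.3 MB.
= 8.102 GB.

8.10 GB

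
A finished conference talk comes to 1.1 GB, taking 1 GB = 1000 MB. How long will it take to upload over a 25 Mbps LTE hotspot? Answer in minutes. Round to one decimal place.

5.9 minutes

File: 1.1 GB = 8800.0 Mb.
At 25 Mbps: 8800.0 / 25 = 352.0 s ≈ 5.87 minutes.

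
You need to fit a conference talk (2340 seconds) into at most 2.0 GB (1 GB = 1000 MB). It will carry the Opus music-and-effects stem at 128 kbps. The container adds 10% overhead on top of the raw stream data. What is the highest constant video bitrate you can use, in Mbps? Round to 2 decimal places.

6.09 Mbps

Budget: 2.0 GB = 16000.0 Mb.
Stream payload after overhead: 16000.0 / 1.10 = 14545.5 Mb.
Total bitrate budget: 14545.5 Mb / 2340 s = 6.216 Mbps.
Audio: 128 kbps = 0.128 Mbps.
Video: 6.216 − 0.128 = 6.088 Mbps.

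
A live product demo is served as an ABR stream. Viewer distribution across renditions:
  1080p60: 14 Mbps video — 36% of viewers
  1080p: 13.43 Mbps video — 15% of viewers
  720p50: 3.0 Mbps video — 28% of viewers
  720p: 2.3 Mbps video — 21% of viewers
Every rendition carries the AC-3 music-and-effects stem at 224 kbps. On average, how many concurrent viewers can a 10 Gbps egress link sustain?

Audio: 224 kbps = 0.224 Mbps.
Average per-viewer bitrate: 0.36×14.224 + 0.15×13.654 + 0.28×3.224 + 0.21×2.524 = 8.601 Mbps.
10 Gbps = 10,000 Mbps; 10,000 / 8.601 = 1162.59 → 1162.

1162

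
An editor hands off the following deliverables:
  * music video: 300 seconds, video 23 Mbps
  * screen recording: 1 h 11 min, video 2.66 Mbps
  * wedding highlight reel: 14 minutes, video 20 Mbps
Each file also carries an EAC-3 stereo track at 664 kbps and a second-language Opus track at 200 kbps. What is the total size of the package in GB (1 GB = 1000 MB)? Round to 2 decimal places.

4.96 GB

Audio total: 664 + 200 = 864 kbps = 0.864 Mbps.
music video: 23.864 Mbps × 300 s = 7159.2 Mb
screen recording: 3.524 Mbps × 4260 s = 15012.2 Mb
wedding highlight reel: 20.864 Mbps × 840 s = 17525.8 Mb
Total: 39697.2 Mb = 4962.1 MB.
= 4.962 GB.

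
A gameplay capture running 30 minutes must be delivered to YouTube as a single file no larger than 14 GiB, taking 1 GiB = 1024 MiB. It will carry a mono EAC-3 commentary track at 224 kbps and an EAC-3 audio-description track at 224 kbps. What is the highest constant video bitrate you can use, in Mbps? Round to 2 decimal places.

Budget: 14 GiB = 120259.1 Mb.
30 min = 1800 s
Total bitrate budget: 120259.1 Mb / 1800 s = 66.811 Mbps.
Audio total: 224 + 224 = 448 kbps = 0.448 Mbps.
Video: 66.811 − 0.448 = 66.363 Mbps.

66.36 Mbps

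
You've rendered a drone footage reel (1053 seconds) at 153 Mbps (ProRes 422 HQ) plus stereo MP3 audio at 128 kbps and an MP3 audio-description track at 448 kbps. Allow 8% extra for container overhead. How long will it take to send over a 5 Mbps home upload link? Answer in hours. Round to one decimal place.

9.7 hours

Audio total: 128 + 448 = 576 kbps = 0.576 Mbps.
Total bitrate: 153.576 Mbps.
File: 153.576 Mbps × 1053 s = 161715.5 Mb.
With 8% container overhead: ×1.08. → 174652.8 Mb.
At 5 Mbps: 174652.8 / 5 = 34930.6 s ≈ 9.7 hours.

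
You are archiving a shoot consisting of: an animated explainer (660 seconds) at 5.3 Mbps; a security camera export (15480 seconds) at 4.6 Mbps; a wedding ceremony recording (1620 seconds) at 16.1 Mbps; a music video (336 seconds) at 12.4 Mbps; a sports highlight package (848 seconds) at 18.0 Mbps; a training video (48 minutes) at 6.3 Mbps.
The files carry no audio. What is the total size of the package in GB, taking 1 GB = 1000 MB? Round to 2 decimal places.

animated explainer: 5.300 Mbps × 660 s = 3498.0 Mb
security camera export: 4.600 Mbps × 15480 s = 71208.0 Mb
wedding ceremony recording: 16.100 Mbps × 1620 s = 26082.0 Mb
music video: 12.400 Mbps × 336 s = 4166.4 Mb
sports highlight package: 18.000 Mbps × 848 s = 15264.0 Mb
training video: 6.300 Mbps × 2880 s = 18144.0 Mb
Total: 138362.4 Mb = 17295.3 MB.
= 17.30 GB.

17.30 GB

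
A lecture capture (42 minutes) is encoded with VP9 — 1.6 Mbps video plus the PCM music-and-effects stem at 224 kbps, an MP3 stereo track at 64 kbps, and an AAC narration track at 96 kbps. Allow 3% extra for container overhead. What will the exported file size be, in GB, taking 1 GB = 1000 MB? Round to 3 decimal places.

0.644 GB

42 min = 2520 s
Audio total: 224 + 64 + 96 = 384 kbps = 0.384 Mbps.
Total bitrate: 1.6 + 0.384 = 1.984 Mbps.
Stream data: 1.984 Mbps × 2520 s = 4999.7 Mb.
With 3% container overhead: ×1.03.
5,150 Mb ÷ 8 = 643.7 MB → 0.6437 GB.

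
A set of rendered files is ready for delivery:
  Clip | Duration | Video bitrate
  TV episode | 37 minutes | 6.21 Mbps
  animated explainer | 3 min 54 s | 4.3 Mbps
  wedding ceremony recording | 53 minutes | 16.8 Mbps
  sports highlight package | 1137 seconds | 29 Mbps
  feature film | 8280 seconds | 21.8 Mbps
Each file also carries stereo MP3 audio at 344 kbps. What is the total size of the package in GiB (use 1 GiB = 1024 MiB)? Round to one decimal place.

33.4 GiB

Audio: 344 kbps = 0.344 Mbps.
TV episode: 6.554 Mbps × 2220 s = 14549.9 Mb
animated explainer: 4.644 Mbps × 234 s = 1086.7 Mb
wedding ceremony recording: 17.144 Mbps × 3180 s = 54517.9 Mb
sports highlight package: 29.344 Mbps × 1137 s = 33364.1 Mb
feature film: 22.144 Mbps × 8280 s = 183352.3 Mb
Total: 286870.9 Mb = 35858.9 MB.
= 33.40 GiB.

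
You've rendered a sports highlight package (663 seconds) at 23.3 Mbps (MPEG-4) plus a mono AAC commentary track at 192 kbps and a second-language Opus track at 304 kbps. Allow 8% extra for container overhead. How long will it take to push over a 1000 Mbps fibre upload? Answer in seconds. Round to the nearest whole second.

17 seconds

Audio total: 192 + 304 = 496 kbps = 0.496 Mbps.
Total bitrate: 23.796 Mbps.
File: 23.796 Mbps × 663 s = 15776.7 Mb.
With 8% container overhead: ×1.08. → 17038.9 Mb.
At 1000 Mbps: 17038.9 / 1000 = 17.0 s ≈ 17 seconds.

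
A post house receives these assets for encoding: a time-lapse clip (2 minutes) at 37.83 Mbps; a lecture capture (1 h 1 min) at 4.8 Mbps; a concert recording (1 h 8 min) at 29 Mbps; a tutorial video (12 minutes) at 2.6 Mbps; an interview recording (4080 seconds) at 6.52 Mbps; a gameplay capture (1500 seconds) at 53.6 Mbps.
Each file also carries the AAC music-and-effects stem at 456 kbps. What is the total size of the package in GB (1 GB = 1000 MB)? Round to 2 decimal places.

31.97 GB

Audio: 456 kbps = 0.456 Mbps.
time-lapse clip: 38.286 Mbps × 120 s = 4594.3 Mb
lecture capture: 5.256 Mbps × 3660 s = 19237.0 Mb
concert recording: 29.456 Mbps × 4080 s = 120180.5 Mb
tutorial video: 3.056 Mbps × 720 s = 2200.3 Mb
interview recording: 6.976 Mbps × 4080 s = 28462.1 Mb
gameplay capture: 54.056 Mbps × 1500 s = 81084.0 Mb
Total: 255758.2 Mb = 31969.8 MB.
= 31.97 GB.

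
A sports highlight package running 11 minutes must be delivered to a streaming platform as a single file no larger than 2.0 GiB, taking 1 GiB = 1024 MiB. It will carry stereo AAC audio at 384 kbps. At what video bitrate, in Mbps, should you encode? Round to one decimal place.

Budget: 2.0 GiB = 17179.9 Mb.
11 min = 660 s
Total bitrate budget: 17179.9 Mb / 660 s = 26.030 Mbps.
Audio: 384 kbps = 0.384 Mbps.
Video: 26.030 − 0.384 = 25.646 Mbps.

25.6 Mbps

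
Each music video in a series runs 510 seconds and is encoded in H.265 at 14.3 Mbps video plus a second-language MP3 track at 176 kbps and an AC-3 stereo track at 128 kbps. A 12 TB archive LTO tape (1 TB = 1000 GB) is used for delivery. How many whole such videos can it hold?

Audio total: 176 + 128 = 304 kbps = 0.304 Mbps.
Total bitrate: 14.604 Mbps.
Per item: 14.604 Mbps × 510 s = 7,448 Mb = 931.0 MB.
Capacity: 12 TB = 96,000,000 Mb; 12889.30 items → 12889 complete.

12889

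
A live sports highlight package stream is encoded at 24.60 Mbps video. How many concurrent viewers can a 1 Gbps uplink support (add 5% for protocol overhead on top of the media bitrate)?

On the wire with 5% overhead: 25.830 Mbps.
1 Gbps = 1,000 Mbps; 1,000 / 25.830 = 38.71 → 38 viewers.

38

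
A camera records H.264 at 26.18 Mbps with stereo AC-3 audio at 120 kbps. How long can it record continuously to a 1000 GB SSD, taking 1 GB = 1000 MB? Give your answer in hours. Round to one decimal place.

84.5 hours

Audio: 120 kbps = 0.120 Mbps.
Total bitrate: 26.18 + 0.120 = 26.300 Mbps.
Capacity: 1000 GB = 8,000,000 Mb.
Recording time: 8,000,000 / 26.300 = 304,183 s ≈ 84.5 hours.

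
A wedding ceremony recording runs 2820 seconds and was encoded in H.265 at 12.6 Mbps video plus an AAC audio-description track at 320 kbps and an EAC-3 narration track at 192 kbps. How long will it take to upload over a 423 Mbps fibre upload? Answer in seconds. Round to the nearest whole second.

87 seconds

Audio total: 320 + 192 = 512 kbps = 0.512 Mbps.
Total bitrate: 13.112 Mbps.
File: 13.112 Mbps × 2820 s = 36975.8 Mb.
At 423 Mbps: 36975.8 / 423 = 87.4 s ≈ 87.4 seconds.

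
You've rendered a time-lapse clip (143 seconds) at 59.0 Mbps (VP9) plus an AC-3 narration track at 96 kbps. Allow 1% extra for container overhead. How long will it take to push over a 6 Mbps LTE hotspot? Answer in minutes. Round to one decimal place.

23.7 minutes

Audio: 96 kbps = 0.096 Mbps.
Total bitrate: 59.096 Mbps.
File: 59.096 Mbps × 143 s = 8450.7 Mb.
With 1% container overhead: ×1.01. → 8535.2 Mb.
At 6 Mbps: 8535.2 / 6 = 1422.5 s ≈ 23.7 minutes.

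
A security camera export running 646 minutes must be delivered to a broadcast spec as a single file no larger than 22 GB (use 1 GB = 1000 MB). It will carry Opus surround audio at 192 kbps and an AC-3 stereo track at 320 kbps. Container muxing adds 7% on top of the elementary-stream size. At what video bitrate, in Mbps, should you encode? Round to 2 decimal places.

Budget: 22 GB = 176000.0 Mb.
Stream payload after overhead: 176000.0 / 1.07 = 164486.0 Mb.
646 min = 38760 s
Total bitrate budget: 164486.0 Mb / 38760 s = 4.244 Mbps.
Audio total: 192 + 320 = 512 kbps = 0.512 Mbps.
Video: 4.244 − 0.512 = 3.732 Mbps.

3.73 Mbps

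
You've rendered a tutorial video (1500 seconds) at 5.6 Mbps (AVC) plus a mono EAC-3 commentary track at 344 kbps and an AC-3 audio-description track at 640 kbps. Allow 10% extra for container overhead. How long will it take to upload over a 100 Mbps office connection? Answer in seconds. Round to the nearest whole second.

109 seconds

Audio total: 344 + 640 = 984 kbps = 0.984 Mbps.
Total bitrate: 6.584 Mbps.
File: 6.584 Mbps × 1500 s = 9876.0 Mb.
With 10% container overhead: ×1.10. → 10863.6 Mb.
At 100 Mbps: 10863.6 / 100 = 108.6 s ≈ 109 seconds.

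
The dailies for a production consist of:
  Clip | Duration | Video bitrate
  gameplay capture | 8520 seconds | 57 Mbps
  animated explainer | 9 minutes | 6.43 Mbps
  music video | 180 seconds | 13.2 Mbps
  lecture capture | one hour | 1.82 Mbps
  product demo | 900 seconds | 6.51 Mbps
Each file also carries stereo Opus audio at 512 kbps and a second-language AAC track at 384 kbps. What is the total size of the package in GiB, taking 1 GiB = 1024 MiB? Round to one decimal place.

60.1 GiB

Audio total: 512 + 384 = 896 kbps = 0.896 Mbps.
gameplay capture: 57.896 Mbps × 8520 s = 493273.9 Mb
animated explainer: 7.326 Mbps × 540 s = 3956.0 Mb
music video: 14.096 Mbps × 180 s = 2537.3 Mb
lecture capture: 2.716 Mbps × 3600 s = 9777.6 Mb
product demo: 7.406 Mbps × 900 s = 6665.4 Mb
Total: 516210.2 Mb = 64526.3 MB.
= 60.09 GiB.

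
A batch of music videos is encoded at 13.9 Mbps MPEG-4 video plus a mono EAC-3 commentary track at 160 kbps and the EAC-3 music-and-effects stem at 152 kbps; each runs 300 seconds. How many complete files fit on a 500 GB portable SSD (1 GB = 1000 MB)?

938

Audio total: 160 + 152 = 312 kbps = 0.312 Mbps.
Total bitrate: 14.212 Mbps.
Per item: 14.212 Mbps × 300 s = 4,264 Mb = 533.0 MB.
Capacity: 500 GB = 4,000,000 Mb; 938.17 items → 938 complete.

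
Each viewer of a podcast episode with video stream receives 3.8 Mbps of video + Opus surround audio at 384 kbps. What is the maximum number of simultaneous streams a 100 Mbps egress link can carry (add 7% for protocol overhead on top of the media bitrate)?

22

Audio: 384 kbps = 0.384 Mbps.
Per-viewer media rate: 4.184 Mbps.
On the wire with 7% overhead: 4.477 Mbps.
100 Mbps = 100.0 Mbps; 100.0 / 4.477 = 22.34 → 22 viewers.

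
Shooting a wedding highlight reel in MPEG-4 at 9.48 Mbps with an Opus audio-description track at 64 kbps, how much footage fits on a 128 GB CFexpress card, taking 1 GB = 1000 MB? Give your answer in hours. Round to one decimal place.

Audio: 64 kbps = 0.064 Mbps.
Total bitrate: 9.48 + 0.064 = 9.544 Mbps.
Capacity: 128 GB = 1,024,000 Mb.
Recording time: 1,024,000 / 9.544 = 107,293 s ≈ 29.8 hours.

29.8 hours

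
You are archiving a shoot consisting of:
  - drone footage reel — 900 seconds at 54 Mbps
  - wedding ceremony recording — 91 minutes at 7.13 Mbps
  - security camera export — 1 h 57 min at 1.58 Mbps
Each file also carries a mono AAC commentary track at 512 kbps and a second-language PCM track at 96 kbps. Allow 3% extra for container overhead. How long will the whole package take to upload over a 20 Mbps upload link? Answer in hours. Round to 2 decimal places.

Audio total: 512 + 96 = 608 kbps = 0.608 Mbps.
drone footage reel: 54.608 Mbps × 900 s × 1.03 = 50621.6 Mb
wedding ceremony recording: 7.738 Mbps × 5460 s × 1.03 = 43517.0 Mb
security camera export: 2.188 Mbps × 7020 s × 1.03 = 15820.6 Mb
Total: 109959.1 Mb = 13744.9 MB.
At 20 Mbps: 109959.1 / 20 = 5498 s ≈ 1.53 hours.

1.53 hours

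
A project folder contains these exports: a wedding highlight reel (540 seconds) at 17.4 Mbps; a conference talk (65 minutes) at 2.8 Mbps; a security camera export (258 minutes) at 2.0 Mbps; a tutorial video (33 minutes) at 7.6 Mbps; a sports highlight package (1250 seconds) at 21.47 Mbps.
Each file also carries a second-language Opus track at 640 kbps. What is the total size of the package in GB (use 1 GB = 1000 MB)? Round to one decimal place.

13.5 GB

Audio: 640 kbps = 0.640 Mbps.
wedding highlight reel: 18.040 Mbps × 540 s = 9741.6 Mb
conference talk: 3.440 Mbps × 3900 s = 13416.0 Mb
security camera export: 2.640 Mbps × 15480 s = 40867.2 Mb
tutorial video: 8.240 Mbps × 1980 s = 16315.2 Mb
sports highlight package: 22.110 Mbps × 1250 s = 27637.5 Mb
Total: 107977.5 Mb = 13497.2 MB.
= 13.50 GB.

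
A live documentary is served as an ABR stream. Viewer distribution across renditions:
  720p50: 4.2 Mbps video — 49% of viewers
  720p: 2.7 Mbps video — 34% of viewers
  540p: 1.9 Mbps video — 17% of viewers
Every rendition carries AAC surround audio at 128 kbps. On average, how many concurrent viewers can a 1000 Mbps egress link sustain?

Audio: 128 kbps = 0.128 Mbps.
Average per-viewer bitrate: 0.49×4.328 + 0.34×2.828 + 0.17×2.028 = 3.427 Mbps.
1000 Mbps = 1,000 Mbps; 1,000 / 3.427 = 291.80 → 291.

291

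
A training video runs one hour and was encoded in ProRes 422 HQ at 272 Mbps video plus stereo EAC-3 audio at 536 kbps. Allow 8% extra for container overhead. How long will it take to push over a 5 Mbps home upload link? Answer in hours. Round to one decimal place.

1 h = 3600 s
Audio: 536 kbps = 0.536 Mbps.
Total bitrate: 272.536 Mbps.
File: 272.536 Mbps × 3600 s = 981129.6 Mb.
With 8% container overhead: ×1.08. → 1059620.0 Mb.
At 5 Mbps: 1059620.0 / 5 = 211924.0 s ≈ 58.9 hours.

58.9 hours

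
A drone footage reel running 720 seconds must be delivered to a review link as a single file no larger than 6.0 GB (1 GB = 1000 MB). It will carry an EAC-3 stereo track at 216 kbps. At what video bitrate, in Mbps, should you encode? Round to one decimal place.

66.5 Mbps

Budget: 6.0 GB = 48000.0 Mb.
Total bitrate budget: 48000.0 Mb / 720 s = 66.667 Mbps.
Audio: 216 kbps = 0.216 Mbps.
Video: 66.667 − 0.216 = 66.451 Mbps.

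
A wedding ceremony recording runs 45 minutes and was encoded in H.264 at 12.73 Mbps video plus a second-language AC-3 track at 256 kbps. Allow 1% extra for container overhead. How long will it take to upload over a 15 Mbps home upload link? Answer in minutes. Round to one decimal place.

39.3 minutes

45 min = 2700 s
Audio: 256 kbps = 0.256 Mbps.
Total bitrate: 12.986 Mbps.
File: 12.986 Mbps × 2700 s = 35062.2 Mb.
With 1% container overhead: ×1.01. → 35412.8 Mb.
At 15 Mbps: 35412.8 / 15 = 2360.9 s ≈ 39.3 minutes.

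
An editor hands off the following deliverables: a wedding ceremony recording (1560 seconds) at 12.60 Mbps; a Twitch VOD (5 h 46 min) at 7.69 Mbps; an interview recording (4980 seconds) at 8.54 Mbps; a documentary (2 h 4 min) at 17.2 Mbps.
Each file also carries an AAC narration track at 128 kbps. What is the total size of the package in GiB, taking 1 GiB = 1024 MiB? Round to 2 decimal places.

Audio: 128 kbps = 0.128 Mbps.
wedding ceremony recording: 12.728 Mbps × 1560 s = 19855.7 Mb
Twitch VOD: 7.818 Mbps × 20760 s = 162301.7 Mb
interview recording: 8.668 Mbps × 4980 s = 43166.6 Mb
documentary: 17.328 Mbps × 7440 s = 128920.3 Mb
Total: 354244.3 Mb = 44280.5 MB.
= 41.24 GiB.

41.24 GiB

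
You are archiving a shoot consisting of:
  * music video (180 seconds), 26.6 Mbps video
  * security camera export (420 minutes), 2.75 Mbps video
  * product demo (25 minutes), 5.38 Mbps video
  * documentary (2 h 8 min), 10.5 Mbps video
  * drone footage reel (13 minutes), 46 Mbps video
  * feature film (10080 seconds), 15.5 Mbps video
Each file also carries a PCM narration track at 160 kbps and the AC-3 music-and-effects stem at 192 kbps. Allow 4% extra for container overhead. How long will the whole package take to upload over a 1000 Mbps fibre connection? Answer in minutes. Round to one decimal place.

Audio total: 160 + 192 = 352 kbps = 0.352 Mbps.
music video: 26.952 Mbps × 180 s × 1.04 = 5045.4 Mb
security camera export: 3.102 Mbps × 25200 s × 1.04 = 81297.2 Mb
product demo: 5.732 Mbps × 1500 s × 1.04 = 8941.9 Mb
documentary: 10.852 Mbps × 7680 s × 1.04 = 86677.1 Mb
drone footage reel: 46.352 Mbps × 780 s × 1.04 = 37600.7 Mb
feature film: 15.852 Mbps × 10080 s × 1.04 = 166179.7 Mb
Total: 385742.1 Mb = 48217.8 MB.
At 1000 Mbps: 385742.1 / 1000 = 386 s ≈ 6.43 minutes.

6.4 minutes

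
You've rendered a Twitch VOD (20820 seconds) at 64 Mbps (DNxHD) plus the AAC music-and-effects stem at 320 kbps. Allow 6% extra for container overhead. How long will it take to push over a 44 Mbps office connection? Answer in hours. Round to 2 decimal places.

Audio: 320 kbps = 0.320 Mbps.
Total bitrate: 64.320 Mbps.
File: 64.320 Mbps × 20820 s = 1339142.4 Mb.
With 6% container overhead: ×1.06. → 1419490.9 Mb.
At 44 Mbps: 1419490.9 / 44 = 32261.2 s ≈ 8.96 hours.

8.96 hours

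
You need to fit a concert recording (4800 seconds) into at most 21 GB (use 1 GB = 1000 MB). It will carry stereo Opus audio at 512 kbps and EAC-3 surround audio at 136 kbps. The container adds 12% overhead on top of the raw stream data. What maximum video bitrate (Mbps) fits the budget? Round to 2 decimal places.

Budget: 21 GB = 168000.0 Mb.
Stream payload after overhead: 168000.0 / 1.12 = 150000.0 Mb.
Total bitrate budget: 150000.0 Mb / 4800 s = 31.250 Mbps.
Audio total: 512 + 136 = 648 kbps = 0.648 Mbps.
Video: 31.250 − 0.648 = 30.602 Mbps.

30.60 Mbps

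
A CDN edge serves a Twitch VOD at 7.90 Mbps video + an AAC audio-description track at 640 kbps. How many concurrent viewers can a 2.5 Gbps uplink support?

Audio: 640 kbps = 0.640 Mbps.
Per-viewer media rate: 8.540 Mbps.
2.5 Gbps = 2,500 Mbps; 2,500 / 8.540 = 292.74 → 292 viewers.

292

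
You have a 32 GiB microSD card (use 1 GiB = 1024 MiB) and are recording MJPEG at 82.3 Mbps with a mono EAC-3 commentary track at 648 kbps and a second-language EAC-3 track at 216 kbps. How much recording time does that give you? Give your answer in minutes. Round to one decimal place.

Audio total: 648 + 216 = 864 kbps = 0.864 Mbps.
Total bitrate: 82.3 + 0.864 = 83.164 Mbps.
Capacity: 32 GiB = 274,878 Mb.
Recording time: 274,878 / 83.164 = 3,305 s ≈ 55.1 minutes.

55.1 minutes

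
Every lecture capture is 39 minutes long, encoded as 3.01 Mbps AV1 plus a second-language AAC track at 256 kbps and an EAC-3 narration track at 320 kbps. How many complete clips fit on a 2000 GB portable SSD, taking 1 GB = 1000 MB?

1906

39 min = 2340 s
Audio total: 256 + 320 = 576 kbps = 0.576 Mbps.
Total bitrate: 3.586 Mbps.
Per item: 3.586 Mbps × 2340 s = 8,391 Mb = 1,049 MB.
Capacity: 2000 GB = 16,000,000 Mb; 1906.75 items → 1906 complete.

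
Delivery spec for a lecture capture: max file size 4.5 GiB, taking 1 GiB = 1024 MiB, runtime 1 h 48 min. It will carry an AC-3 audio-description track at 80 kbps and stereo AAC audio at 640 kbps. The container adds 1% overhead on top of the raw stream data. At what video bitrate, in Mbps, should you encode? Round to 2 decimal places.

Budget: 4.5 GiB = 38654.7 Mb.
Stream payload after overhead: 38654.7 / 1.01 = 38272.0 Mb.
1 h 48 min = 108 min = 6480 s
Total bitrate budget: 38272.0 Mb / 6480 s = 5.906 Mbps.
Audio total: 80 + 640 = 720 kbps = 0.720 Mbps.
Video: 5.906 − 0.720 = 5.186 Mbps.

5.19 Mbps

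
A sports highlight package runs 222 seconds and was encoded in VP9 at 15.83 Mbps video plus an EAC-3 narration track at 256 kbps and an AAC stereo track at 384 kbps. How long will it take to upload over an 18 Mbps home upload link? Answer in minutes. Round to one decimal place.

3.4 minutes

Audio total: 256 + 384 = 640 kbps = 0.640 Mbps.
Total bitrate: 16.470 Mbps.
File: 16.470 Mbps × 222 s = 3656.3 Mb.
At 18 Mbps: 3656.3 / 18 = 203.1 s ≈ 3.39 minutes.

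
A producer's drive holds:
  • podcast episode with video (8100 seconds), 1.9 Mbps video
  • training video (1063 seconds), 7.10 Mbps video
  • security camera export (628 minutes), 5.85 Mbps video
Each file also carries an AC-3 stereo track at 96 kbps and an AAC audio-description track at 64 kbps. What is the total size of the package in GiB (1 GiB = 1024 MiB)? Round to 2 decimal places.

Audio total: 96 + 64 = 160 kbps = 0.160 Mbps.
podcast episode with video: 2.060 Mbps × 8100 s = 16686.0 Mb
training video: 7.260 Mbps × 1063 s = 7717.4 Mb
security camera export: 6.010 Mbps × 37680 s = 226456.8 Mb
Total: 250860.2 Mb = 31357.5 MB.
= 29.20 GiB.

29.20 GiB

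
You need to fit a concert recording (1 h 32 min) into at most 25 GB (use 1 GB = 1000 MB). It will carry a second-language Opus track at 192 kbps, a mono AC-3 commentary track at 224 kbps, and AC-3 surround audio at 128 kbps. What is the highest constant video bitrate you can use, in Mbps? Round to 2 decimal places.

35.69 Mbps

Budget: 25 GB = 200000.0 Mb.
1 h 32 min = 92 min = 5520 s
Total bitrate budget: 200000.0 Mb / 5520 s = 36.232 Mbps.
Audio total: 192 + 224 + 128 = 544 kbps = 0.544 Mbps.
Video: 36.232 − 0.544 = 35.688 Mbps.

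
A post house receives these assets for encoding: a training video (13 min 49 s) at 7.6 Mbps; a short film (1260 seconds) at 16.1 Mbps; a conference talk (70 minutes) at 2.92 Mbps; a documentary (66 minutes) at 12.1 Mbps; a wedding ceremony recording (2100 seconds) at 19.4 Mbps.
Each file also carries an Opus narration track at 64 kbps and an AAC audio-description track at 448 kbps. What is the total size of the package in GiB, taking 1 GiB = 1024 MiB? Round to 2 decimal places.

15.58 GiB

Audio total: 64 + 448 = 512 kbps = 0.512 Mbps.
training video: 8.112 Mbps × 829 s = 6724.8 Mb
short film: 16.612 Mbps × 1260 s = 20931.1 Mb
conference talk: 3.432 Mbps × 4200 s = 14414.4 Mb
documentary: 12.612 Mbps × 3960 s = 49943.5 Mb
wedding ceremony recording: 19.912 Mbps × 2100 s = 41815.2 Mb
Total: 133829.1 Mb = 16728.6 MB.
= 15.58 GiB.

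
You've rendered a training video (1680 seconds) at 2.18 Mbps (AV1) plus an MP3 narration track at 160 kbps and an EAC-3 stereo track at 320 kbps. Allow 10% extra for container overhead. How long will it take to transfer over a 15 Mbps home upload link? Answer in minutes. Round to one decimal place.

Audio total: 160 + 320 = 480 kbps = 0.480 Mbps.
Total bitrate: 2.660 Mbps.
File: 2.660 Mbps × 1680 s = 4468.8 Mb.
With 10% container overhead: ×1.10. → 4915.7 Mb.
At 15 Mbps: 4915.7 / 15 = 327.7 s ≈ 5.46 minutes.

5.5 minutes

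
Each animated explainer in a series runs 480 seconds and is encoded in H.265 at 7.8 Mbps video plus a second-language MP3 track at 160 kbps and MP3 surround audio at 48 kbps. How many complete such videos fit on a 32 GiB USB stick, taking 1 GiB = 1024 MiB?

71

Audio total: 160 + 48 = 208 kbps = 0.208 Mbps.
Total bitrate: 8.008 Mbps.
Per item: 8.008 Mbps × 480 s = 3,844 Mb = 480.5 MB.
Capacity: 32 GiB = 274,878 Mb; 71.51 items → 71 complete.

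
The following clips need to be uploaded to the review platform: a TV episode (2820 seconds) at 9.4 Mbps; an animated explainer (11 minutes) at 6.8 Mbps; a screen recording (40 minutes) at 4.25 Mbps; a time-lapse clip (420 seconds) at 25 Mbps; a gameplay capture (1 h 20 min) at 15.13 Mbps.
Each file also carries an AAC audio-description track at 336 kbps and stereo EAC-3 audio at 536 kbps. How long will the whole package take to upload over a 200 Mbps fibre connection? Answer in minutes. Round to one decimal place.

Audio total: 336 + 536 = 872 kbps = 0.872 Mbps.
TV episode: 10.272 Mbps × 2820 s = 28967.0 Mb
animated explainer: 7.672 Mbps × 660 s = 5063.5 Mb
screen recording: 5.122 Mbps × 2400 s = 12292.8 Mb
time-lapse clip: 25.872 Mbps × 420 s = 10866.2 Mb
gameplay capture: 16.002 Mbps × 4800 s = 76809.6 Mb
Total: 133999.2 Mb = 16749.9 MB.
At 200 Mbps: 133999.2 / 200 = 670 s ≈ 11.2 minutes.

11.2 minutes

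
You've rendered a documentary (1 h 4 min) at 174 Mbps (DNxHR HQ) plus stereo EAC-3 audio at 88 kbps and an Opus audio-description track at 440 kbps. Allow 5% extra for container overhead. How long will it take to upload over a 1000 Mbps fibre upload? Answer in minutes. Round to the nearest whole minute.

12 minutes

1 h 4 min = 64 min = 3840 s
Audio total: 88 + 440 = 528 kbps = 0.528 Mbps.
Total bitrate: 174.528 Mbps.
File: 174.528 Mbps × 3840 s = 670187.5 Mb.
With 5% container overhead: ×1.05. → 703696.9 Mb.
At 1000 Mbps: 703696.9 / 1000 = 703.7 s ≈ 11.7 minutes.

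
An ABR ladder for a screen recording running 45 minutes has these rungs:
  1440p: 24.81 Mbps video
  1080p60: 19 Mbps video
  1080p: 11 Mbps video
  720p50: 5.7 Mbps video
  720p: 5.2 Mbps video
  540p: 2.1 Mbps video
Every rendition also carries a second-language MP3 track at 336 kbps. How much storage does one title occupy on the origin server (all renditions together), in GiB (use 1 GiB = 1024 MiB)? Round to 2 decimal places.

45 min = 2700 s
Audio: 336 kbps = 0.336 Mbps.
Sum of rendition bitrates: (24.81+0.336) + (19+0.336) + (11+0.336) + (5.7+0.336) + (5.2+0.336) + (2.1+0.336) = 69.826 Mbps.
× 2700 s = 188,530 Mb = 23,566 MB = 21.95 GiB.

21.95 GiB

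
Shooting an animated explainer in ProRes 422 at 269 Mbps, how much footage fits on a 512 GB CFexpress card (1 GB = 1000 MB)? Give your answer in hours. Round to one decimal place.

4.2 hours

Capacity: 512 GB = 4,096,000 Mb.
Recording time: 4,096,000 / 269.000 = 15,227 s ≈ 4.23 hours.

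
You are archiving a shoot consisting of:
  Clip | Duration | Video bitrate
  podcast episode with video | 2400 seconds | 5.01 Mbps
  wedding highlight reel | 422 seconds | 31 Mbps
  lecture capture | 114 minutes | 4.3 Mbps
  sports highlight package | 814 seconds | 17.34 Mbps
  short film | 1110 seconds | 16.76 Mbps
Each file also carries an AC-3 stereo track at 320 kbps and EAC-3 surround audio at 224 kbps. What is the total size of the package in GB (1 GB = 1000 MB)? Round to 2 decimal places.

Audio total: 320 + 224 = 544 kbps = 0.544 Mbps.
podcast episode with video: 5.554 Mbps × 2400 s = 13329.6 Mb
wedding highlight reel: 31.544 Mbps × 422 s = 13311.6 Mb
lecture capture: 4.844 Mbps × 6840 s = 33133.0 Mb
sports highlight package: 17.884 Mbps × 814 s = 14557.6 Mb
short film: 17.304 Mbps × 1110 s = 19207.4 Mb
Total: 93539.1 Mb = 11692.4 MB.
= 11.69 GB.

11.69 GB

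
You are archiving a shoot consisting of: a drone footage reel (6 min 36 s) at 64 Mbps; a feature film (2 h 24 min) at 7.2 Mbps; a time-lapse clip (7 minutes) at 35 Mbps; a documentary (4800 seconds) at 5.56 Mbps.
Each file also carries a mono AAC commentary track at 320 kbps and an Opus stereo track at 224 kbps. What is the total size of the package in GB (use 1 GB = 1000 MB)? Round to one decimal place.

Audio total: 320 + 224 = 544 kbps = 0.544 Mbps.
drone footage reel: 64.544 Mbps × 396 s = 25559.4 Mb
feature film: 7.744 Mbps × 8640 s = 66908.2 Mb
time-lapse clip: 35.544 Mbps × 420 s = 14928.5 Mb
documentary: 6.104 Mbps × 4800 s = 29299.2 Mb
Total: 136695.3 Mb = 17086.9 MB.
= 17.09 GB.

17.1 GB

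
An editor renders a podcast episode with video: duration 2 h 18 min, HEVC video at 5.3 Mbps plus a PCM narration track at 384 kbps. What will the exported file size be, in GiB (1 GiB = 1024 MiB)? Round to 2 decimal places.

5.48 GiB

2 h 18 min = 138 min = 8280 s
Audio: 384 kbps = 0.384 Mbps.
Total bitrate: 5.3 + 0.384 = 5.684 Mbps.
Stream data: 5.684 Mbps × 8280 s = 47063.5 Mb.
47,064 Mb = 5,882,940,000 bytes ÷ 1,073,741,824 = 5.479 GiB.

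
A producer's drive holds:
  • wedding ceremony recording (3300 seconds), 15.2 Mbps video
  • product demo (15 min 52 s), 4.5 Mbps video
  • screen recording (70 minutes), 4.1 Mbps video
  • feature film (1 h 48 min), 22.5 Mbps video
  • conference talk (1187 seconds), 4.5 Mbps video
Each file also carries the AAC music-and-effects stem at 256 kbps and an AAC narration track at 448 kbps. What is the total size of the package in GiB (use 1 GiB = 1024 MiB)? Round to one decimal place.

Audio total: 256 + 448 = 704 kbps = 0.704 Mbps.
wedding ceremony recording: 15.904 Mbps × 3300 s = 52483.2 Mb
product demo: 5.204 Mbps × 952 s = 4954.2 Mb
screen recording: 4.804 Mbps × 4200 s = 20176.8 Mb
feature film: 23.204 Mbps × 6480 s = 150361.9 Mb
conference talk: 5.204 Mbps × 1187 s = 6177.1 Mb
Total: 234153.3 Mb = 29269.2 MB.
= 27.26 GiB.

27.3 GiB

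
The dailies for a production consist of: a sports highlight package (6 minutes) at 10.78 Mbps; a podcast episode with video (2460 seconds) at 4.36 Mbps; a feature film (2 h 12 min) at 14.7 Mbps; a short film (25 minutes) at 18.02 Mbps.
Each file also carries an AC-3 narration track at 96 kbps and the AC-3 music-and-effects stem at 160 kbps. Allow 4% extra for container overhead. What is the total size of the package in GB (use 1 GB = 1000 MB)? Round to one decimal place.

21.0 GB

Audio total: 96 + 160 = 256 kbps = 0.256 Mbps.
sports highlight package: 11.036 Mbps × 360 s × 1.04 = 4131.9 Mb
podcast episode with video: 4.616 Mbps × 2460 s × 1.04 = 11809.6 Mb
feature film: 14.956 Mbps × 7920 s × 1.04 = 123189.6 Mb
short film: 18.276 Mbps × 1500 s × 1.04 = 28510.6 Mb
Total: 167641.6 Mb = 20955.2 MB.
= 20.96 GB.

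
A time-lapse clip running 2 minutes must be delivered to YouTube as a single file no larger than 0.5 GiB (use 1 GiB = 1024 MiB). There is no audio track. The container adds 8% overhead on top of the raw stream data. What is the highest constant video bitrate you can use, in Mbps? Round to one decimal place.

Budget: 0.5 GiB = 4295.0 Mb.
Stream payload after overhead: 4295.0 / 1.08 = 3976.8 Mb.
2 min = 120 s
Total bitrate budget: 3976.8 Mb / 120 s = 33.140 Mbps.

33.1 Mbps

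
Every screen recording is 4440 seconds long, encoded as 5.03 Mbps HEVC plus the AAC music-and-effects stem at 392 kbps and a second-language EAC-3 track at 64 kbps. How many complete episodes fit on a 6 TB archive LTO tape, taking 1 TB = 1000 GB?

Audio total: 392 + 64 = 456 kbps = 0.456 Mbps.
Total bitrate: 5.486 Mbps.
Per item: 5.486 Mbps × 4440 s = 24,358 Mb = 3,045 MB.
Capacity: 6 TB = 48,000,000 Mb; 1970.62 items → 1970 complete.

1970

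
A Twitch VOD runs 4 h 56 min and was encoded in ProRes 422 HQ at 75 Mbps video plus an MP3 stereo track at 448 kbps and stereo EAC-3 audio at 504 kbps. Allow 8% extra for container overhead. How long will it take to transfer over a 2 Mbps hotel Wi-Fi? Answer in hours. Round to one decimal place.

4 h 56 min = 296 min = 17760 s
Audio total: 448 + 504 = 952 kbps = 0.952 Mbps.
Total bitrate: 75.952 Mbps.
File: 75.952 Mbps × 17760 s = 1348907.5 Mb.
With 8% container overhead: ×1.08. → 1456820.1 Mb.
At 2 Mbps: 1456820.1 / 2 = 728410.1 s ≈ 202 hours.

202.3 hours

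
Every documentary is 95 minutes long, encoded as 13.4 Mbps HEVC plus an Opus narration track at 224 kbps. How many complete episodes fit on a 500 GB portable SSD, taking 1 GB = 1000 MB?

51

95 min = 5700 s
Audio: 224 kbps = 0.224 Mbps.
Total bitrate: 13.624 Mbps.
Per item: 13.624 Mbps × 5700 s = 77,657 Mb = 9,707 MB.
Capacity: 500 GB = 4,000,000 Mb; 51.51 items → 51 complete.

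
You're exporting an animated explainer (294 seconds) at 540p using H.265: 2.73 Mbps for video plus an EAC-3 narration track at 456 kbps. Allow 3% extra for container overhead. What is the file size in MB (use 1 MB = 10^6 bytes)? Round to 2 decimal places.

120.60 MB

Audio: 456 kbps = 0.456 Mbps.
Total bitrate: 2.73 + 0.456 = 3.186 Mbps.
Stream data: 3.186 Mbps × 294 s = 936.7 Mb.
With 3% container overhead: ×1.03.
964.8 Mb ÷ 8 = 120.6 MB → 120.6 MB.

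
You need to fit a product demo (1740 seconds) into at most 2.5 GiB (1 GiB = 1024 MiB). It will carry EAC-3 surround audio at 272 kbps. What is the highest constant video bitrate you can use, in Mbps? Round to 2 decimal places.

Budget: 2.5 GiB = 21474.8 Mb.
Total bitrate budget: 21474.8 Mb / 1740 s = 12.342 Mbps.
Audio: 272 kbps = 0.272 Mbps.
Video: 12.342 − 0.272 = 12.070 Mbps.

12.07 Mbps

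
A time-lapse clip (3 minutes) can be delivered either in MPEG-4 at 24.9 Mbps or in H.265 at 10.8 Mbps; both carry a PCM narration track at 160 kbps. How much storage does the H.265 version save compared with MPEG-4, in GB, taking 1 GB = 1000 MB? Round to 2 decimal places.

3 min = 180 s
Audio: 160 kbps = 0.160 Mbps.
MPEG-4: 25.060 Mbps × 180 s = 4510.8 Mb = 0.564 GB.
H.265: 10.960 Mbps × 180 s = 1972.8 Mb = 0.247 GB.
Saving: 0.564 − 0.247 = 0.317 GB.

0.32 GB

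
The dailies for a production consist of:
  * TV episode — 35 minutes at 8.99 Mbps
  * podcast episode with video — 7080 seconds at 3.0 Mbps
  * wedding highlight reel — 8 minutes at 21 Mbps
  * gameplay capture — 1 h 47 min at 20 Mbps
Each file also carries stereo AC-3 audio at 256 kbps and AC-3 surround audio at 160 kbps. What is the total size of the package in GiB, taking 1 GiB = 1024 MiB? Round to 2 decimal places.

21.57 GiB

Audio total: 256 + 160 = 416 kbps = 0.416 Mbps.
TV episode: 9.406 Mbps × 2100 s = 19752.6 Mb
podcast episode with video: 3.416 Mbps × 7080 s = 24185.3 Mb
wedding highlight reel: 21.416 Mbps × 480 s = 10279.7 Mb
gameplay capture: 20.416 Mbps × 6420 s = 131070.7 Mb
Total: 185288.3 Mb = 23161.0 MB.
= 21.57 GiB.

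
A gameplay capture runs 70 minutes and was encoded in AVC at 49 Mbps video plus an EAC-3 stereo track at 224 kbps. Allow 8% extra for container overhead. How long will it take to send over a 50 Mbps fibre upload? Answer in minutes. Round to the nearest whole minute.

70 min = 4200 s
Audio: 224 kbps = 0.224 Mbps.
Total bitrate: 49.224 Mbps.
File: 49.224 Mbps × 4200 s = 206740.8 Mb.
With 8% container overhead: ×1.08. → 223280.1 Mb.
At 50 Mbps: 223280.1 / 50 = 4465.6 s ≈ 74.4 minutes.

74 minutes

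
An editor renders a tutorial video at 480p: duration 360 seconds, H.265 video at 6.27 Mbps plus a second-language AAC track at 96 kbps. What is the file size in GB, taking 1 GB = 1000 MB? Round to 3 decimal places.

0.286 GB

Audio: 96 kbps = 0.096 Mbps.
Total bitrate: 6.27 + 0.096 = 6.366 Mbps.
Stream data: 6.366 Mbps × 360 s = 2291.8 Mb.
2,292 Mb ÷ 8 = 286.5 MB → 0.2865 GB.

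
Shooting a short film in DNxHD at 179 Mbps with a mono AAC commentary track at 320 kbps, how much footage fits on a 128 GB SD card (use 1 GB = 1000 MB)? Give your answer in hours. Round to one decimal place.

Audio: 320 kbps = 0.320 Mbps.
Total bitrate: 179 + 0.320 = 179.320 Mbps.
Capacity: 128 GB = 1,024,000 Mb.
Recording time: 1,024,000 / 179.320 = 5,710 s ≈ 1.59 hours.

1.6 hours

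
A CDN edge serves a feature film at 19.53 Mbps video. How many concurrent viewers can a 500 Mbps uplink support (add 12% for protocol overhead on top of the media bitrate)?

On the wire with 12% overhead: 21.874 Mbps.
500 Mbps = 500.0 Mbps; 500.0 / 21.874 = 22.86 → 22 viewers.

22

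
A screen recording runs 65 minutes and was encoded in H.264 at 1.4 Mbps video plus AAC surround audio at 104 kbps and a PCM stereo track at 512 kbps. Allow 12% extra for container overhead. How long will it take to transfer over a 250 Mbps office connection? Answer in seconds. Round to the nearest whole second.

35 seconds

65 min = 3900 s
Audio total: 104 + 512 = 616 kbps = 0.616 Mbps.
Total bitrate: 2.016 Mbps.
File: 2.016 Mbps × 3900 s = 7862.4 Mb.
With 12% container overhead: ×1.12. → 8805.9 Mb.
At 250 Mbps: 8805.9 / 250 = 35.2 s ≈ 35.2 seconds.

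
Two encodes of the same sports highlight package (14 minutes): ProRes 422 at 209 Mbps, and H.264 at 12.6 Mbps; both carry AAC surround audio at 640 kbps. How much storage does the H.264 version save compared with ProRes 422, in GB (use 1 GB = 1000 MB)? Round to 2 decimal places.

20.62 GB

14 min = 840 s
Audio: 640 kbps = 0.640 Mbps.
ProRes 422: 209.640 Mbps × 840 s = 176097.6 Mb = 22.012 GB.
H.264: 13.240 Mbps × 840 s = 11121.6 Mb = 1.390 GB.
Saving: 22.012 − 1.390 = 20.622 GB.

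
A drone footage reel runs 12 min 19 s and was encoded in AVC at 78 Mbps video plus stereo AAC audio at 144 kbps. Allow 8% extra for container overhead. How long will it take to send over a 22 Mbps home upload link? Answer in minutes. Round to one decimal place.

12 min 19 s = 739 s
Audio: 144 kbps = 0.144 Mbps.
Total bitrate: 78.144 Mbps.
File: 78.144 Mbps × 739 s = 57748.4 Mb.
With 8% container overhead: ×1.08. → 62368.3 Mb.
At 22 Mbps: 62368.3 / 22 = 2834.9 s ≈ 47.2 minutes.

47.2 minutes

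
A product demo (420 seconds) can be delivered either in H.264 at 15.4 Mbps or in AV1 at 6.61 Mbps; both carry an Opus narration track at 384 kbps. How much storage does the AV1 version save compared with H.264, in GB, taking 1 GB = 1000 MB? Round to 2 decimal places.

0.46 GB

Audio: 384 kbps = 0.384 Mbps.
H.264: 15.784 Mbps × 420 s = 6629.3 Mb = 0.829 GB.
AV1: 6.994 Mbps × 420 s = 2937.5 Mb = 0.367 GB.
Saving: 0.829 − 0.367 = 0.461 GB.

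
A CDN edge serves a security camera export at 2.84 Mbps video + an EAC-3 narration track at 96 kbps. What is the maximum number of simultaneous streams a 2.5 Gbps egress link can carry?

851

Audio: 96 kbps = 0.096 Mbps.
Per-viewer media rate: 2.936 Mbps.
2.5 Gbps = 2,500 Mbps; 2,500 / 2.936 = 851.50 → 851 viewers.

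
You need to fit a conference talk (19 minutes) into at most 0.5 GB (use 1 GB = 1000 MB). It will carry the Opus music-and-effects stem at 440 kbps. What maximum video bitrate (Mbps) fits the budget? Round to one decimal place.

3.1 Mbps

Budget: 0.5 GB = 4000.0 Mb.
19 min = 1140 s
Total bitrate budget: 4000.0 Mb / 1140 s = 3.509 Mbps.
Audio: 440 kbps = 0.440 Mbps.
Video: 3.509 − 0.440 = 3.069 Mbps.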